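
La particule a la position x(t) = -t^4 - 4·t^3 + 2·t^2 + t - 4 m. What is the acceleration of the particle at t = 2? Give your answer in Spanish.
Para resolver esto, necesitamos tomar 2 derivadas de nuestra ecuación de la posición x(t) = -t^4 - 4·t^3 + 2·t^2 + t - 4. La derivada de la posición da la velocidad: v(t) = -4·t^3 - 12·t^2 + 4·t + 1. Derivando la velocidad, obtenemos la aceleración: a(t) = -12·t^2 - 24·t + 4. Tenemos la aceleración a(t) = -12·t^2 - 24·t + 4. Sustituyendo t = 2: a(2) = -92.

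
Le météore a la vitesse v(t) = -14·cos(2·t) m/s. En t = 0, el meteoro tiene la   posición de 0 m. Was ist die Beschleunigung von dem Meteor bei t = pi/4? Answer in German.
Ausgehend von der Geschwindigkeit v(t) = -14·cos(2·t), nehmen wir 1 Ableitung. Mit d/dt von v(t) finden wir a(t) = 28·sin(2·t). Mit a(t) = 28·sin(2·t) und Einsetzen von t = pi/4, finden wir a = 28.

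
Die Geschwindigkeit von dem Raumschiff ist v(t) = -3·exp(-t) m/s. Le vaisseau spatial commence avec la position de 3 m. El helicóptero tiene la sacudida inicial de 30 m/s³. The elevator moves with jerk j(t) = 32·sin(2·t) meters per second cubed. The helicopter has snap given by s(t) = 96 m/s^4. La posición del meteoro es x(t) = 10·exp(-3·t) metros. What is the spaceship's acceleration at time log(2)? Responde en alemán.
Ausgehend von der Geschwindigkeit v(t) = -3·exp(-t), nehmen wir 1 Ableitung. Die Ableitung von der Geschwindigkeit ergibt die Beschleunigung: a(t) = 3·exp(-t). Wir haben die Beschleunigung a(t) = 3·exp(-t). Durch Einsetzen von t = log(2): a(log(2)) = 3/2.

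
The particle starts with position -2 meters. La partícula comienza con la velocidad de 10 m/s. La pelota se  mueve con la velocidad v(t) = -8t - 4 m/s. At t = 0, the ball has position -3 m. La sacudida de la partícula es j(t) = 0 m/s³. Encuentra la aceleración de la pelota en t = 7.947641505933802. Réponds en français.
Nous devons dériver notre équation de la vitesse v(t) = -8·t - 4 1 fois. En prenant d/dt de v(t), nous trouvons a(t) = -8. Nous avons l'accélération a(t) = -8. En substituant t = 7.947641505933802: a(7.947641505933802) = -8.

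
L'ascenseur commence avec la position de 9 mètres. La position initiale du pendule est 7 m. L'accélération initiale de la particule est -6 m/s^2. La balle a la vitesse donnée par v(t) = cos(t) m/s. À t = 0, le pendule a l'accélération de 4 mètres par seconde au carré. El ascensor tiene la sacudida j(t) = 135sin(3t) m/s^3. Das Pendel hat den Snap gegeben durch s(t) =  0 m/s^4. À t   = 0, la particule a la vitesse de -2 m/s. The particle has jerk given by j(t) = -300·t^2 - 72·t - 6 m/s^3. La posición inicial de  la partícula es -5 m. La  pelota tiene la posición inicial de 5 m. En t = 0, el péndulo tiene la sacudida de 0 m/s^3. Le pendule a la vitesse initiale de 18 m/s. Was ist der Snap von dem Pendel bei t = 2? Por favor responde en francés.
Nous avons le snap s(t) = 0. En substituant t = 2: s(2) = 0.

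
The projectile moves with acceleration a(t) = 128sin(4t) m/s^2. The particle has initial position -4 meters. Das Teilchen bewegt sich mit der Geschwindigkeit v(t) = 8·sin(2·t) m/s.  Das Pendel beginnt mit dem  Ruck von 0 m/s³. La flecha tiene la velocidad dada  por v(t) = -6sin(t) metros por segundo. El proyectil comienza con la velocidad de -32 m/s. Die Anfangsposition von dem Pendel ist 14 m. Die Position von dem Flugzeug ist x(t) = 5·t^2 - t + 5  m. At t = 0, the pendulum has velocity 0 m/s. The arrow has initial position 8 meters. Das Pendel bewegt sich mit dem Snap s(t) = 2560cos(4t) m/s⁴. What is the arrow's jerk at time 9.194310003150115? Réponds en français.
Nous devons dériver notre équation de la vitesse v(t) = -6·sin(t) 2 fois. En dérivant la vitesse, nous obtenons l'accélération: a(t) = -6·cos(t). La dérivée de l'accélération donne le jerk: j(t) = 6·sin(t). Nous avons le jerk j(t) = 6·sin(t). En substituant t = 9.194310003150115: j(9.194310003150115) = 1.37059879898983.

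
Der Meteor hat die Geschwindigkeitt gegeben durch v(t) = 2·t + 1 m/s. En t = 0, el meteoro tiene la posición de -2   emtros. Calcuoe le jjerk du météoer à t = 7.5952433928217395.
En partant de la vitesse v(t) = 2·t + 1, nous prenons 2 dérivées. La dérivée de la vitesse donne l'accélération: a(t) = 2. La dérivée de l'accélération donne le jerk: j(t) = 0. En utilisant j(t) = 0 et en substituant t = 7.5952433928217395, nous trouvons j = 0.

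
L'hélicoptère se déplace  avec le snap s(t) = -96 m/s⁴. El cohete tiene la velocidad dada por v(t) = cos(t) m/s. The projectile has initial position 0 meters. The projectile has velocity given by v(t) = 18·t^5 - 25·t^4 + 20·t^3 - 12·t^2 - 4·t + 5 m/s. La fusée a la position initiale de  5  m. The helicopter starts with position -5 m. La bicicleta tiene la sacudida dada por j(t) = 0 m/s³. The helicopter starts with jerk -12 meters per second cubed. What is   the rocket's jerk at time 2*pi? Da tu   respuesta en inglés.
Starting from velocity v(t) = cos(t), we take 2 derivatives. Taking d/dt of v(t), we find a(t) = -sin(t). The derivative of acceleration gives jerk: j(t) = -cos(t). Using j(t) = -cos(t) and substituting t = 2*pi, we find j = -1.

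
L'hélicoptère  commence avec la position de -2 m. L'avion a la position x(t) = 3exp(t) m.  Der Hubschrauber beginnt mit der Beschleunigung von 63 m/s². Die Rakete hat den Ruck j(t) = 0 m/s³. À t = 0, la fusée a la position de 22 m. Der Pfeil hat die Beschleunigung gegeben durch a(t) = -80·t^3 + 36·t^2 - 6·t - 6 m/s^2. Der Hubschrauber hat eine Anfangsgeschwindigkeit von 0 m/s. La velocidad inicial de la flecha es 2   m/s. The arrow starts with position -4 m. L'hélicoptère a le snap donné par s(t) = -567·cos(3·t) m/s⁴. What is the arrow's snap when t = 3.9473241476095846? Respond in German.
Um dies zu lösen, müssen wir 2 Ableitungen unserer Gleichung für die Beschleunigung a(t) = -80·t^3 + 36·t^2 - 6·t - 6 nehmen. Die Ableitung von der Beschleunigung ergibt den Ruck: j(t) = -240·t^2 + 72·t - 6. Mit d/dt von j(t) finden wir s(t) = 72 - 480·t. Aus der Gleichung für den Snap s(t) = 72 - 480·t, setzen wir t = 3.9473241476095846 ein und erhalten s = -1822.71559085260.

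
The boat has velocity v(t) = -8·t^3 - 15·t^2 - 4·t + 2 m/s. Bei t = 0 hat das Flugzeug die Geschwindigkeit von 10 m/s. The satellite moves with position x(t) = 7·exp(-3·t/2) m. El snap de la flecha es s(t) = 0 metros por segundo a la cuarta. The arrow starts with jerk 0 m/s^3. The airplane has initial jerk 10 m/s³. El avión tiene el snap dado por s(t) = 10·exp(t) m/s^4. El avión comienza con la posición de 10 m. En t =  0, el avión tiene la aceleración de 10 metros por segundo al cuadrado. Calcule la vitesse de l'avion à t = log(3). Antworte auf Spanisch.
Partiendo del snap s(t) = 10·exp(t), tomamos 3 integrales. La integral del snap es la sacudida. Usando j(0) = 10, obtenemos j(t) = 10·exp(t). La antiderivada de la sacudida es la aceleración. Usando a(0) = 10, obtenemos a(t) = 10·exp(t). Tomando ∫a(t)dt y aplicando v(0) = 10, encontramos v(t) = 10·exp(t). Usando v(t) = 10·exp(t) y sustituyendo t = log(3), encontramos v = 30.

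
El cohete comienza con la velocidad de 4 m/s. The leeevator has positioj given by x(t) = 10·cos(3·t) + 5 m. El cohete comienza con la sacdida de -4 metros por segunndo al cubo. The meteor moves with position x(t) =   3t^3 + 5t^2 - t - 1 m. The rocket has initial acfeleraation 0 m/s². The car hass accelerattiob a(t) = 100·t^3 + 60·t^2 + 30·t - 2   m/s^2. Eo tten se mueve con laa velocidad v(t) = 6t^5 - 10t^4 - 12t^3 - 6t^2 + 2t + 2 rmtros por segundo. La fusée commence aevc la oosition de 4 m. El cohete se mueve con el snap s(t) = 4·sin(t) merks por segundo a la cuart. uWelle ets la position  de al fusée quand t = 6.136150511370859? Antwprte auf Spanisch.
Necesitamos integrar nuestra ecuación del snap s(t) = 4·sin(t) 4 veces. La antiderivada del snap, con j(0) = -4, da la sacudida: j(t) = -4·cos(t). La antiderivada de la sacudida, con a(0) = 0, da la aceleración: a(t) = -4·sin(t). Integrando la aceleración y usando la condición inicial v(0) = 4, obtenemos v(t) = 4·cos(t). Integrando la velocidad y usando la condición inicial x(0) = 4, obtenemos x(t) = 4·sin(t) + 4. Usando x(t) = 4·sin(t) + 4 y sustituyendo t = 6.136150511370859, encontramos x = 3.41397771334636.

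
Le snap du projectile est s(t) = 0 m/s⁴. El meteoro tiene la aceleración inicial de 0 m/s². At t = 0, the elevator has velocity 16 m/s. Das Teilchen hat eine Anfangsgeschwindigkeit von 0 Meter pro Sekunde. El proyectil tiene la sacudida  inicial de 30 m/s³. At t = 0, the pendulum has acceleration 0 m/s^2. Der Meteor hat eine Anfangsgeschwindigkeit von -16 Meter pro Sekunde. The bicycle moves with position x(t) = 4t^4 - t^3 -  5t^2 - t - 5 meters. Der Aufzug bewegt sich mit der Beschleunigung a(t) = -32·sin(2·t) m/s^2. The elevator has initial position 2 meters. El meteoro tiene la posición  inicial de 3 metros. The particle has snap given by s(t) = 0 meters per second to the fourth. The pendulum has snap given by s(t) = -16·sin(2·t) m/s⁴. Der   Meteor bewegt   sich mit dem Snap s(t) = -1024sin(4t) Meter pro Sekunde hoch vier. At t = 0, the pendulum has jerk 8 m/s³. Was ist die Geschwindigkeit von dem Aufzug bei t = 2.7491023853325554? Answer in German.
Wir müssen unsere Gleichung für die Beschleunigung a(t) = -32·sin(2·t) 1-mal integrieren. Die Stammfunktion von der Beschleunigung, mit v(0) = 16, ergibt die Geschwindigkeit: v(t) = 16·cos(2·t). Wir haben die Geschwindigkeit v(t) = 16·cos(2·t). Durch Einsetzen von t = 2.7491023853325554: v(2.7491023853325554) = 11.3184324210382.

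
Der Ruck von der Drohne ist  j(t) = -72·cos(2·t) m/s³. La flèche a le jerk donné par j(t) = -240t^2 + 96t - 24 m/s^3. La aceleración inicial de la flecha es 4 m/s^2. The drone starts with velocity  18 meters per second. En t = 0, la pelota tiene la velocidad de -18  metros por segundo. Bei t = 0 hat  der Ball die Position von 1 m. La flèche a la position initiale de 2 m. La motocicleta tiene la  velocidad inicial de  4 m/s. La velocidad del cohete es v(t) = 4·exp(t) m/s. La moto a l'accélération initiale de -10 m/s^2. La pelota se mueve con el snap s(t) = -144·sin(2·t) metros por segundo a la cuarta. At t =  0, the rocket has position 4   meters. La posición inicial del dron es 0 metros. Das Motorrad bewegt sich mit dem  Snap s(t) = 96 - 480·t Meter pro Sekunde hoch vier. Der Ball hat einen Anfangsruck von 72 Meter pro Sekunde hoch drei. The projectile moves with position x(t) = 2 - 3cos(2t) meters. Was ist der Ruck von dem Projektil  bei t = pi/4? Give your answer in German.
Wir müssen unsere Gleichung für die Position x(t) = 2 - 3·cos(2·t) 3-mal ableiten. Mit d/dt von x(t) finden wir v(t) = 6·sin(2·t). Mit d/dt von v(t) finden wir a(t) = 12·cos(2·t). Durch Ableiten von der Beschleunigung erhalten wir den Ruck: j(t) = -24·sin(2·t). Aus der Gleichung für den Ruck j(t) = -24·sin(2·t), setzen wir t = pi/4 ein und erhalten j = -24.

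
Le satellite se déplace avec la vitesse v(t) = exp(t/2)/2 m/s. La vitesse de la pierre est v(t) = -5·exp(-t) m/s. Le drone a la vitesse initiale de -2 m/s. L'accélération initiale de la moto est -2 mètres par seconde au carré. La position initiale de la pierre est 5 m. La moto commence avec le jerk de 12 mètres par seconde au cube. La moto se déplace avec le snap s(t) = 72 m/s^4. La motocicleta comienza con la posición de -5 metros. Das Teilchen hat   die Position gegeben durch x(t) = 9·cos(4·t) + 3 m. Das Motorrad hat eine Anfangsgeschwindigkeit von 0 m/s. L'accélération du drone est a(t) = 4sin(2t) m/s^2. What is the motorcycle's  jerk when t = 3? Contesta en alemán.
Wir müssen das Integral unserer Gleichung für den Snap s(t) = 72 1-mal finden. Das Integral von dem Snap ist der Ruck. Mit j(0) = 12 erhalten wir j(t) = 72·t + 12. Wir haben den Ruck j(t) = 72·t + 12. Durch Einsetzen von t = 3: j(3) = 228.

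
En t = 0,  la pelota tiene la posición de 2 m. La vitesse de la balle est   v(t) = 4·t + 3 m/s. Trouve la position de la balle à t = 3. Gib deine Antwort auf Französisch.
Nous devons trouver la primitive de notre équation de la vitesse v(t) = 4·t + 3 1 fois. L'intégrale de la vitesse, avec x(0) = 2, donne la position: x(t) = 2·t^2 + 3·t + 2. En utilisant x(t) = 2·t^2 + 3·t + 2 et en substituant t = 3, nous trouvons x = 29.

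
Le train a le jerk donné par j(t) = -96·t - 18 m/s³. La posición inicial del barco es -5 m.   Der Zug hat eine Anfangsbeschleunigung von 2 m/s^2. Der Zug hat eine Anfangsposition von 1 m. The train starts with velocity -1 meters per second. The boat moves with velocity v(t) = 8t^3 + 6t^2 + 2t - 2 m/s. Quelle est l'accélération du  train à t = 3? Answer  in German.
Wir müssen die Stammfunktion unserer Gleichung für den Ruck j(t) = -96·t - 18 1-mal finden. Die Stammfunktion von dem Ruck ist die Beschleunigung. Mit a(0) = 2 erhalten wir a(t) = -48·t^2 - 18·t + 2. Wir haben die Beschleunigung a(t) = -48·t^2 - 18·t + 2. Durch Einsetzen von t = 3: a(3) = -484.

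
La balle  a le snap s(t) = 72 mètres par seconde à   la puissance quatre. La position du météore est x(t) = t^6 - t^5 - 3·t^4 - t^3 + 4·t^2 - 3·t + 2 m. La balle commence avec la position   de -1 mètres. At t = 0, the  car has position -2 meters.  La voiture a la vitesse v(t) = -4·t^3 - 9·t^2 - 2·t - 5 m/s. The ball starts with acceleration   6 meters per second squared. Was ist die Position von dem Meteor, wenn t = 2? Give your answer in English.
Using x(t) = t^6 - t^5 - 3·t^4 - t^3 + 4·t^2 - 3·t + 2 and substituting t = 2, we find x = -12.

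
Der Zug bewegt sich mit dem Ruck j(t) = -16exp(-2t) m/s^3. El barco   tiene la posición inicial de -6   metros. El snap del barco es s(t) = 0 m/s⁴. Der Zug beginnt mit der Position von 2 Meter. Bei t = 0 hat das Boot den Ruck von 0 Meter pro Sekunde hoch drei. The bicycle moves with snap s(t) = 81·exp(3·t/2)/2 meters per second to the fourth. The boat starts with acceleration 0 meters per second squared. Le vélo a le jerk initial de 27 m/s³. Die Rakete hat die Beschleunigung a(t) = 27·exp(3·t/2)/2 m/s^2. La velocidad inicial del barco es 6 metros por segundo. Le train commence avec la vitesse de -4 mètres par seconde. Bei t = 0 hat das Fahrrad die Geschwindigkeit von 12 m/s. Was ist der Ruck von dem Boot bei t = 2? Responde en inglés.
Starting from snap s(t) = 0, we take 1 integral. Integrating snap and using the initial condition j(0) = 0, we get j(t) = 0. Using j(t) = 0 and substituting t = 2, we find j = 0.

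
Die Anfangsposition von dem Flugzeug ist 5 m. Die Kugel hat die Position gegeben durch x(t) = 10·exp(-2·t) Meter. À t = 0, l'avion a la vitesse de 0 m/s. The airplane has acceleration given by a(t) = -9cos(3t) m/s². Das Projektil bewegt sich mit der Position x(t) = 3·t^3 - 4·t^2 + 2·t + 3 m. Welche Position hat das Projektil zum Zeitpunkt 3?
Aus der Gleichung für die Position x(t) = 3·t^3 - 4·t^2 + 2·t + 3, setzen wir t = 3 ein und erhalten x = 54.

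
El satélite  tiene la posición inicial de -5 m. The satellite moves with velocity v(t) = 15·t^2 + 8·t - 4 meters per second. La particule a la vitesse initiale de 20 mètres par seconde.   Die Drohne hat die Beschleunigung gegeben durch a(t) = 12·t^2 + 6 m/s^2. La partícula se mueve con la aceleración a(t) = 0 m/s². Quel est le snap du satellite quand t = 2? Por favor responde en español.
Partiendo de la velocidad v(t) = 15·t^2 + 8·t - 4, tomamos 3 derivadas. La derivada de la velocidad da la aceleración: a(t) = 30·t + 8. Derivando la aceleración, obtenemos la sacudida: j(t) = 30. La derivada de la sacudida da el snap: s(t) = 0. De la ecuación del snap s(t) = 0, sustituimos t = 2 para obtener s = 0.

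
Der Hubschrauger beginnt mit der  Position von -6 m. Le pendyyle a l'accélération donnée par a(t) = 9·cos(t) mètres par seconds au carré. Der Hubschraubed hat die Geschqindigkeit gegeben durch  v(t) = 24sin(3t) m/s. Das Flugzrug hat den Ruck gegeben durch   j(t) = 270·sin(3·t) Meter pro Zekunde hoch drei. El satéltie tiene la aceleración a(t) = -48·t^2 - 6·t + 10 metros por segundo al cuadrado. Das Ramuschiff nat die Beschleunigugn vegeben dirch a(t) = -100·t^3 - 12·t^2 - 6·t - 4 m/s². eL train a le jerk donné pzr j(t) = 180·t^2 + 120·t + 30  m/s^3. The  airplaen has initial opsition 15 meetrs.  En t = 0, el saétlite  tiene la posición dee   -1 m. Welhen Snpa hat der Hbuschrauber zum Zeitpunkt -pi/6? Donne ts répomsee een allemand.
Um dies zu lösen, müssen wir 3 Ableitungen unserer Gleichung für die Geschwindigkeit v(t) = 24·sin(3·t) nehmen. Durch Ableiten von der Geschwindigkeit erhalten wir die Beschleunigung: a(t) = 72·cos(3·t). Die Ableitung von der Beschleunigung ergibt den Ruck: j(t) = -216·sin(3·t). Die Ableitung von dem Ruck ergibt den Snap: s(t) = -648·cos(3·t). Aus der Gleichung für den Snap s(t) = -648·cos(3·t), setzen wir t = -pi/6 ein und erhalten s = 0.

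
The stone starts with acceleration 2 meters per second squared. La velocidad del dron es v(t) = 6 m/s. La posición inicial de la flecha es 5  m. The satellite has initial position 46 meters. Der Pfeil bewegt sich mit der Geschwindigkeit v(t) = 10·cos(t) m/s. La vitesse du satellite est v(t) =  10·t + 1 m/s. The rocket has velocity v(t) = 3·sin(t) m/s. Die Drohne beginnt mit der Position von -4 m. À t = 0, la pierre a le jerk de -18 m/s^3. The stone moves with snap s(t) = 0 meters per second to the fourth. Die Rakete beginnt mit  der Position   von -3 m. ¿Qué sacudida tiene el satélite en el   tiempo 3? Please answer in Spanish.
Debemos derivar nuestra ecuación de la velocidad v(t) = 10·t + 1 2 veces. La derivada de la velocidad da la aceleración: a(t) = 10. Tomando d/dt de a(t), encontramos j(t) = 0. Usando j(t) = 0 y sustituyendo t = 3, encontramos j = 0.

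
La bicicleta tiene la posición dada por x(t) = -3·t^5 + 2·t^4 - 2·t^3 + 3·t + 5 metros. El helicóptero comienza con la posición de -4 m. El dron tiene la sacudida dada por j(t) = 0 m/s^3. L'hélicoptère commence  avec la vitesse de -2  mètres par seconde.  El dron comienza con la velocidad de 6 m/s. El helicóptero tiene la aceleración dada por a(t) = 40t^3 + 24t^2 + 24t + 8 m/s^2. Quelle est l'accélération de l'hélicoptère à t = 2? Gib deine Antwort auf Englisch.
From the given acceleration equation a(t) = 40·t^3 + 24·t^2 + 24·t + 8, we substitute t = 2 to get a = 472.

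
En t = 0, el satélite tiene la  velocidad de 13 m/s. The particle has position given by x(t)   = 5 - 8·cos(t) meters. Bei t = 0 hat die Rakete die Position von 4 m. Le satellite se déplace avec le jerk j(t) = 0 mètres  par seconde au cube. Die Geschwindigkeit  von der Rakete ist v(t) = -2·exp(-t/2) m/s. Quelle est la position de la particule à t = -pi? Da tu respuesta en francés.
En utilisant x(t) = 5 - 8·cos(t) et en substituant t = -pi, nous trouvons x = 13.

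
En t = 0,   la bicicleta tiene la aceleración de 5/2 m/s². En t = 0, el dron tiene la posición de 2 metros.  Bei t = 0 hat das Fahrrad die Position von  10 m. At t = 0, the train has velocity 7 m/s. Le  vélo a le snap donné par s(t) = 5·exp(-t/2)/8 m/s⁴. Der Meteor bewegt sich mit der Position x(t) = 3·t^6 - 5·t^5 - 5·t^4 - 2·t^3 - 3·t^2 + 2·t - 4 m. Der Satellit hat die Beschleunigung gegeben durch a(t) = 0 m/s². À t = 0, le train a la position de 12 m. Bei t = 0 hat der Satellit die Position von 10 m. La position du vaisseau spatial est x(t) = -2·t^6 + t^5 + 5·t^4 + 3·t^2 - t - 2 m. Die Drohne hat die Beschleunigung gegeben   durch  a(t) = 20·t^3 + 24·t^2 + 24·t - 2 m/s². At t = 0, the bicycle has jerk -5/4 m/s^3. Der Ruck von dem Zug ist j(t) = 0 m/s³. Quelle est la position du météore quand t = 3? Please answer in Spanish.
Tenemos la posición x(t) = 3·t^6 - 5·t^5 - 5·t^4 - 2·t^3 - 3·t^2 + 2·t - 4. Sustituyendo t = 3: x(3) = 488.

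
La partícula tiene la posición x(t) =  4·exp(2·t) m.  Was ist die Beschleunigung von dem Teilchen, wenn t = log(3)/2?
Wir müssen unsere Gleichung für die Position x(t) = 4·exp(2·t) 2-mal ableiten. Durch Ableiten von der Position erhalten wir die Geschwindigkeit: v(t) = 8·exp(2·t). Mit d/dt von v(t) finden wir a(t) = 16·exp(2·t). Aus der Gleichung für die Beschleunigung a(t) = 16·exp(2·t), setzen wir t = log(3)/2 ein und erhalten a = 48.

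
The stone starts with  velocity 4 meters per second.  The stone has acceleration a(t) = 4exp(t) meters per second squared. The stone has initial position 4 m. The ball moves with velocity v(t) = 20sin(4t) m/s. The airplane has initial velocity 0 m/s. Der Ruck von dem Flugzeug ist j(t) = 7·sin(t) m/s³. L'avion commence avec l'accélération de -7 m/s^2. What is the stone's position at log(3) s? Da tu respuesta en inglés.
To find the answer, we compute 2 integrals of a(t) = 4·exp(t). Taking ∫a(t)dt and applying v(0) = 4, we find v(t) = 4·exp(t). The antiderivative of velocity, with x(0) = 4, gives position: x(t) = 4·exp(t). We have position x(t) = 4·exp(t). Substituting t = log(3): x(log(3)) = 12.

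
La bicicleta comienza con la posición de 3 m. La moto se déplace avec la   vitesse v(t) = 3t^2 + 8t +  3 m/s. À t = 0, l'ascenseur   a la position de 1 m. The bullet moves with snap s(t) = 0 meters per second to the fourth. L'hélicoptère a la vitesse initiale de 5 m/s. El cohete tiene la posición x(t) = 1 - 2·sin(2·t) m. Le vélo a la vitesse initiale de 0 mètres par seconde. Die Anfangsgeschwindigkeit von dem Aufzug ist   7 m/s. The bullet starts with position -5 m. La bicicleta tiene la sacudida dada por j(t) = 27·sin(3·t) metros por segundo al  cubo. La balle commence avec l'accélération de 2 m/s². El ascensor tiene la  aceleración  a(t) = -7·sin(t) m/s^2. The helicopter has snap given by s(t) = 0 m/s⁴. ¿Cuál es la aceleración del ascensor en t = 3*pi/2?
De la ecuación de la aceleración a(t) = -7·sin(t), sustituimos t = 3*pi/2 para obtener a = 7.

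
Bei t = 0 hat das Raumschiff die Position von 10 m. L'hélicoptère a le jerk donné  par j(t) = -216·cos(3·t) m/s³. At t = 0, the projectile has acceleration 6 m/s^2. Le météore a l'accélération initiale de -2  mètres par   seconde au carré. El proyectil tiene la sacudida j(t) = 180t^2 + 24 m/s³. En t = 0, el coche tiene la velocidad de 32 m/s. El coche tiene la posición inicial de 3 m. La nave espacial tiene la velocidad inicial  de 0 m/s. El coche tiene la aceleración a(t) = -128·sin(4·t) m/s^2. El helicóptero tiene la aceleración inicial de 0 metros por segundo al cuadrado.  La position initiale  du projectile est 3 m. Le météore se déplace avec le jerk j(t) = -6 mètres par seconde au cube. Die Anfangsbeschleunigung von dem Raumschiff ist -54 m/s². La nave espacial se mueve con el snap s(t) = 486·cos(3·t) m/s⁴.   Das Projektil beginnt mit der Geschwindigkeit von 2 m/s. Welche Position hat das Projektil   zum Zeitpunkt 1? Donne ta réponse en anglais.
To find the answer, we compute 3 integrals of j(t) = 180·t^2 + 24. Integrating jerk and using the initial condition a(0) = 6, we get a(t) = 60·t^3 + 24·t + 6. Taking ∫a(t)dt and applying v(0) = 2, we find v(t) = 15·t^4 + 12·t^2 + 6·t + 2. Taking ∫v(t)dt and applying x(0) = 3, we find x(t) = 3·t^5 + 4·t^3 + 3·t^2 + 2·t + 3. Using x(t) = 3·t^5 + 4·t^3 + 3·t^2 + 2·t + 3 and substituting t = 1, we find x = 15.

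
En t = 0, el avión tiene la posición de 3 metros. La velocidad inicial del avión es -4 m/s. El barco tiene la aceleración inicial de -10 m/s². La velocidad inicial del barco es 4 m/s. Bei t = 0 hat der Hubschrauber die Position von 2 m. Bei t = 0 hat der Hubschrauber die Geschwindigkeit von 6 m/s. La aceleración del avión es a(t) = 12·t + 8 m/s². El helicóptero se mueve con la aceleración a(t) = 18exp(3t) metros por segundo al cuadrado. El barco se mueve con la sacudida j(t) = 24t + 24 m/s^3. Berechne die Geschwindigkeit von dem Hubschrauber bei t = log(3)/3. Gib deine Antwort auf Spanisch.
Debemos encontrar la antiderivada de nuestra ecuación de la aceleración a(t) = 18·exp(3·t) 1 vez. La antiderivada de la aceleración es la velocidad. Usando v(0) = 6, obtenemos v(t) = 6·exp(3·t). Tenemos la velocidad v(t) = 6·exp(3·t). Sustituyendo t = log(3)/3: v(log(3)/3) = 18.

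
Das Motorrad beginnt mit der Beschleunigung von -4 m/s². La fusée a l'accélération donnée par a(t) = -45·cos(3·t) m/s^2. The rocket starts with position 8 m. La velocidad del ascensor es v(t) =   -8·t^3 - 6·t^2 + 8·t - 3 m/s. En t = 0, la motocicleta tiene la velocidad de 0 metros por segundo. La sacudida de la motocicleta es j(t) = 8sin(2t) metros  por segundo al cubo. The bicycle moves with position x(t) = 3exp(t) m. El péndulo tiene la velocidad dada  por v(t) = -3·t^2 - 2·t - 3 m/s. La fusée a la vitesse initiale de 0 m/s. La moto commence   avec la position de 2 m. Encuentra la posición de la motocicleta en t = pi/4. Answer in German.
Wir müssen unsere Gleichung für den Ruck j(t) = 8·sin(2·t) 3-mal integrieren. Das Integral von dem Ruck ist die Beschleunigung. Mit a(0) = -4 erhalten wir a(t) = -4·cos(2·t). Die Stammfunktion von der Beschleunigung, mit v(0) = 0, ergibt die Geschwindigkeit: v(t) = -2·sin(2·t). Mit ∫v(t)dt und Anwendung von x(0) = 2, finden wir x(t) = cos(2·t) + 1. Mit x(t) = cos(2·t) + 1 und Einsetzen von t = pi/4, finden wir x = 1.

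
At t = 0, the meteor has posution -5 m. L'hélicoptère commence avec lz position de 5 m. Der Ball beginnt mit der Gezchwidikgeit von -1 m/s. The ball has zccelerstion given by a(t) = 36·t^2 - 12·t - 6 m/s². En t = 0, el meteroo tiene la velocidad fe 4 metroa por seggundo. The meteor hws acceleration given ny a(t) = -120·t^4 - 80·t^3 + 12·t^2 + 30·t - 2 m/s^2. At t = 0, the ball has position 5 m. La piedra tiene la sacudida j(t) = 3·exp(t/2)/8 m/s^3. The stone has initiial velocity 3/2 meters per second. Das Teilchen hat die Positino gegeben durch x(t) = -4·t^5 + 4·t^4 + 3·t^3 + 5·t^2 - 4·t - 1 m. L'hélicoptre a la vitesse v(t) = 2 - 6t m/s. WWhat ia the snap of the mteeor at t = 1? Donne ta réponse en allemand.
Ausgehend von der Beschleunigung a(t) = -120·t^4 - 80·t^3 + 12·t^2 + 30·t - 2, nehmen wir 2 Ableitungen. Die Ableitung von der Beschleunigung ergibt den Ruck: j(t) = -480·t^3 - 240·t^2 + 24·t + 30. Mit d/dt von j(t) finden wir s(t) = -1440·t^2 - 480·t + 24. Wir haben den Snap s(t) = -1440·t^2 - 480·t + 24. Durch Einsetzen von t = 1: s(1) = -1896.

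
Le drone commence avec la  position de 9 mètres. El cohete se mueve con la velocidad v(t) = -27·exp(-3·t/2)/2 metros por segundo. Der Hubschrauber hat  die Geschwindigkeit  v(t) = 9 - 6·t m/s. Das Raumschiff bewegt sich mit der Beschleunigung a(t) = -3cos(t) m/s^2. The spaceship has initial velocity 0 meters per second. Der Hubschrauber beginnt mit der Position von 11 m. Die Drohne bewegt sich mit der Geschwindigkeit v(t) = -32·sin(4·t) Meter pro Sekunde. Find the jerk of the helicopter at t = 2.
To solve this, we need to take 2 derivatives of our velocity equation v(t) = 9 - 6·t. Differentiating velocity, we get acceleration: a(t) = -6. Differentiating acceleration, we get jerk: j(t) = 0. Using j(t) = 0 and substituting t = 2, we find j = 0.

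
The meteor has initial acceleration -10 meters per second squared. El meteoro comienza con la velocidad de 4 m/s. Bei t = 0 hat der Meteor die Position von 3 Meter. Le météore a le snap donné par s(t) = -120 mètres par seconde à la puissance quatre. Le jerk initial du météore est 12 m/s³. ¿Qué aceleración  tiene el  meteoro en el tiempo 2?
Partiendo del snap s(t) = -120, tomamos 2 antiderivadas. La antiderivada del snap es la sacudida. Usando j(0) = 12, obtenemos j(t) = 12 - 120·t. La integral de la sacudida es la aceleración. Usando a(0) = -10, obtenemos a(t) = -60·t^2 + 12·t - 10. Usando a(t) = -60·t^2 + 12·t - 10 y sustituyendo t = 2, encontramos a = -226.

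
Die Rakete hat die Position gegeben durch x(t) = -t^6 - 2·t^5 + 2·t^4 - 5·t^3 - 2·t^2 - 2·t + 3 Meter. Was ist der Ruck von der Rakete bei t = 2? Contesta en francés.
En partant de la position x(t) = -t^6 - 2·t^5 + 2·t^4 - 5·t^3 - 2·t^2 - 2·t + 3, nous prenons 3 dérivées. La dérivée de la position donne la vitesse: v(t) = -6·t^5 - 10·t^4 + 8·t^3 - 15·t^2 - 4·t - 2. En dérivant la vitesse, nous obtenons l'accélération: a(t) = -30·t^4 - 40·t^3 + 24·t^2 - 30·t - 4. La dérivée de l'accélération donne le jerk: j(t) = -120·t^3 - 120·t^2 + 48·t - 30. Nous avons le jerk j(t) = -120·t^3 - 120·t^2 + 48·t - 30. En substituant t = 2: j(2) = -1374.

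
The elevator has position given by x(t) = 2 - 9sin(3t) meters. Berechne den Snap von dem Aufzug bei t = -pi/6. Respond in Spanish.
Debemos derivar nuestra ecuación de la posición x(t) = 2 - 9·sin(3·t) 4 veces. La derivada de la posición da la velocidad: v(t) = -27·cos(3·t). La derivada de la velocidad da la aceleración: a(t) = 81·sin(3·t). La derivada de la aceleración da la sacudida: j(t) = 243·cos(3·t). La derivada de la sacudida da el snap: s(t) = -729·sin(3·t). De la ecuación del snap s(t) = -729·sin(3·t), sustituimos t = -pi/6 para obtener s = 729.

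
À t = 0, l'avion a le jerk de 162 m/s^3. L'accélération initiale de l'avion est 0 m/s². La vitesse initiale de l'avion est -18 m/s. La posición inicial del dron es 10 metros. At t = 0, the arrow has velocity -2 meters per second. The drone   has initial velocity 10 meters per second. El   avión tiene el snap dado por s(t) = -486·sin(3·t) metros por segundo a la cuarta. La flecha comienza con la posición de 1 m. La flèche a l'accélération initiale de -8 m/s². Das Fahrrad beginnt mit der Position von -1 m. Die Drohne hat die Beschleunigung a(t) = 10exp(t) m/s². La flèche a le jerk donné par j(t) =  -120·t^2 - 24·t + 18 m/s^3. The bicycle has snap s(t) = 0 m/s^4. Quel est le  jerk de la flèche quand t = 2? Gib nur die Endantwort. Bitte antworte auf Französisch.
La réponse est -510.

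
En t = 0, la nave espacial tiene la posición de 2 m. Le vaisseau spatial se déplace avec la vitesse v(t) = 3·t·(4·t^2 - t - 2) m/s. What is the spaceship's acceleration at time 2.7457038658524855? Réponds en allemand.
Um dies zu lösen, müssen wir 1 Ableitung unserer Gleichung für die Geschwindigkeit v(t) = 3·t·(4·t^2 - t - 2) nehmen. Die Ableitung von der Geschwindigkeit ergibt die Beschleunigung: a(t) = 12·t^2 + 3·t·(8·t - 1) - 3·t - 6. Wir haben die Beschleunigung a(t) = 12·t^2 + 3·t·(8·t - 1) - 3·t - 6. Durch Einsetzen von t = 2.7457038658524855: a(2.7457038658524855) = 248.925806687347.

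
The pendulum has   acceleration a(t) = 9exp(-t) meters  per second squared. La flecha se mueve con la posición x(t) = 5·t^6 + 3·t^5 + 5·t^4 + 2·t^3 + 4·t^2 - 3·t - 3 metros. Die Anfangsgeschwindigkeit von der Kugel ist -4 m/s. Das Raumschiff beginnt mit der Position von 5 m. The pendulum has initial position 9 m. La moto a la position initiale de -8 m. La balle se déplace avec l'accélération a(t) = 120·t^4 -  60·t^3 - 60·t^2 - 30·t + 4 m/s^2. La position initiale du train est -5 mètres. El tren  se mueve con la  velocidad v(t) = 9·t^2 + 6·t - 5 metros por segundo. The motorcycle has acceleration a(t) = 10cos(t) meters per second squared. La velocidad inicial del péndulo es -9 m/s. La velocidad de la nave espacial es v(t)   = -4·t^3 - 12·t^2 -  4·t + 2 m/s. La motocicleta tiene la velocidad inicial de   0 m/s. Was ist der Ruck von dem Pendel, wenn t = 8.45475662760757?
Um dies zu lösen, müssen wir 1 Ableitung unserer Gleichung für die Beschleunigung a(t) = 9·exp(-t) nehmen. Mit d/dt von a(t) finden wir j(t) = -9·exp(-t). Aus der Gleichung für den Ruck j(t) = -9·exp(-t), setzen wir t = 8.45475662760757 ein und erhalten j = -0.00191596848045388.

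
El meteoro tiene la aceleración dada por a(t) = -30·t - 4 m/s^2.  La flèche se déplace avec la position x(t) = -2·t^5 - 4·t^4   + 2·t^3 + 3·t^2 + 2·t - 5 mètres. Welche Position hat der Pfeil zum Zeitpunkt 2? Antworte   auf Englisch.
We have position x(t) = -2·t^5 - 4·t^4 + 2·t^3 + 3·t^2 + 2·t - 5. Substituting t = 2: x(2) = -101.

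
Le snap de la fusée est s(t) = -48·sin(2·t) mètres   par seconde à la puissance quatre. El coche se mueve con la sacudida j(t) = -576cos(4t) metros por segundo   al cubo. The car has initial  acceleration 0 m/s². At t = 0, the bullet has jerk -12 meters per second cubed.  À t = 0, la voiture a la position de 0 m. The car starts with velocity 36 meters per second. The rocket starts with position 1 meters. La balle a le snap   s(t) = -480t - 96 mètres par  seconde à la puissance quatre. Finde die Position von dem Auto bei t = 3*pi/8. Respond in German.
Ausgehend von dem Ruck j(t) = -576·cos(4·t), nehmen wir 3 Integrale. Mit ∫j(t)dt und Anwendung von a(0) = 0, finden wir a(t) = -144·sin(4·t). Durch Integration von der Beschleunigung und Verwendung der Anfangsbedingung v(0) = 36, erhalten wir v(t) = 36·cos(4·t). Mit ∫v(t)dt und Anwendung von x(0) = 0, finden wir x(t) = 9·sin(4·t). Mit x(t) = 9·sin(4·t) und Einsetzen von t = 3*pi/8, finden wir x = -9.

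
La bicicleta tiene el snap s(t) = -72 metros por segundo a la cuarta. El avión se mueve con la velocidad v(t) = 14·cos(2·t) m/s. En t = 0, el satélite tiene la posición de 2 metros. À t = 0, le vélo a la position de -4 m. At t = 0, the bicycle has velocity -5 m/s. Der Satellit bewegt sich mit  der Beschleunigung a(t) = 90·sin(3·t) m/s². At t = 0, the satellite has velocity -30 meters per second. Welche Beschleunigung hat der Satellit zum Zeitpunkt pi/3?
Mit a(t) = 90·sin(3·t) und Einsetzen von t = pi/3, finden wir a = 0.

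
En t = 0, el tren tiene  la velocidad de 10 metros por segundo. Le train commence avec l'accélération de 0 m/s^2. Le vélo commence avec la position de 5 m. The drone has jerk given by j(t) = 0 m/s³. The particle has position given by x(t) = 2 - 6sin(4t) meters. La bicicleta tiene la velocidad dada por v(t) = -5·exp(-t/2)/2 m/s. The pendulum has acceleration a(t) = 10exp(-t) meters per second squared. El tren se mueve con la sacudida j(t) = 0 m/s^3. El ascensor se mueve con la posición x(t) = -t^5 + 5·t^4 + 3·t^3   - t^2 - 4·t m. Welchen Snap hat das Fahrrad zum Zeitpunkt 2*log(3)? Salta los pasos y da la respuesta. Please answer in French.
À t = 2*log(3), s = 5/48.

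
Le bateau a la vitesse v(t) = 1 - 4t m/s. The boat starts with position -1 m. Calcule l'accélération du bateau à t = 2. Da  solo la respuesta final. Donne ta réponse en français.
À t = 2, a = -4.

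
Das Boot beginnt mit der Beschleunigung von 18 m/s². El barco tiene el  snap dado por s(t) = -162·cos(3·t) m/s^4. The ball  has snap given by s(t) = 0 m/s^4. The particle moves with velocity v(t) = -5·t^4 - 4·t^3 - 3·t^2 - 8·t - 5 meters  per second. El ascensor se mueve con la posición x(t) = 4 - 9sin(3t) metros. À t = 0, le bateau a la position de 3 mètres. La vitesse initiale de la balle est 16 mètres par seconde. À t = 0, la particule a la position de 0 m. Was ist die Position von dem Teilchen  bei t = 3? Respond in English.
Starting from velocity v(t) = -5·t^4 - 4·t^3 - 3·t^2 - 8·t - 5, we take 1 integral. The integral of velocity, with x(0) = 0, gives position: x(t) = -t^5 - t^4 - t^3 - 4·t^2 - 5·t. We have position x(t) = -t^5 - t^4 - t^3 - 4·t^2 - 5·t. Substituting t = 3: x(3) = -402.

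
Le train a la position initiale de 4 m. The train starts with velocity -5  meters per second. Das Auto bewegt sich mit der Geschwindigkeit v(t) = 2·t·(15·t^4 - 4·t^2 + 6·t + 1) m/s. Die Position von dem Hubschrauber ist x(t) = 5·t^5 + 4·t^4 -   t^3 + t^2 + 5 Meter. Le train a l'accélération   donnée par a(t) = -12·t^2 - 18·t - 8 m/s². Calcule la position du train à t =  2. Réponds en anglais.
We need to integrate our acceleration equation a(t) = -12·t^2 - 18·t - 8 2 times. The antiderivative of acceleration is velocity. Using v(0) = -5, we get v(t) = -4·t^3 - 9·t^2 - 8·t - 5. The integral of velocity is position. Using x(0) = 4, we get x(t) = -t^4 - 3·t^3 - 4·t^2 - 5·t + 4. Using x(t) = -t^4 - 3·t^3 - 4·t^2 - 5·t + 4 and substituting t = 2, we find x = -62.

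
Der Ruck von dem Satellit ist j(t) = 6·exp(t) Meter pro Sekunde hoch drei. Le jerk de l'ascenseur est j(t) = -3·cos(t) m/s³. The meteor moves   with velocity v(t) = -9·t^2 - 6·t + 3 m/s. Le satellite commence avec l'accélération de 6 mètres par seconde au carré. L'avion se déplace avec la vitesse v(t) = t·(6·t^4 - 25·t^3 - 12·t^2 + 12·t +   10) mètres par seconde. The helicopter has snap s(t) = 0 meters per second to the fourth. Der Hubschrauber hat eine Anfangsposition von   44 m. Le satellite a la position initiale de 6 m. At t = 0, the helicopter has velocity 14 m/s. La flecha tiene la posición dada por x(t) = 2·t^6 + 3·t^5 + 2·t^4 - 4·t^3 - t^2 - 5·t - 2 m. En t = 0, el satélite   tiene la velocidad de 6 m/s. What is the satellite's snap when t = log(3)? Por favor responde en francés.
En partant du jerk j(t) = 6·exp(t), nous prenons 1 dérivée. En dérivant le jerk, nous obtenons le snap: s(t) = 6·exp(t). En utilisant s(t) = 6·exp(t) et en substituant t = log(3), nous trouvons s = 18.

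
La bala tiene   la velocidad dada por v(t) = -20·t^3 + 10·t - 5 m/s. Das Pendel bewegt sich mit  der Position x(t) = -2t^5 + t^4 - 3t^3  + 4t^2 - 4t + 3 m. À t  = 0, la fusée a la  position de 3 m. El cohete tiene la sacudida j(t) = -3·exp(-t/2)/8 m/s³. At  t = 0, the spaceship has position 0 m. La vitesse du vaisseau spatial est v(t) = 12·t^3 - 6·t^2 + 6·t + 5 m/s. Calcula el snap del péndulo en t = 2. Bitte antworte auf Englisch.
Starting from position x(t) = -2·t^5 + t^4 - 3·t^3 + 4·t^2 - 4·t + 3, we take 4 derivatives. The derivative of position gives velocity: v(t) = -10·t^4 + 4·t^3 - 9·t^2 + 8·t - 4. Taking d/dt of v(t), we find a(t) = -40·t^3 + 12·t^2 - 18·t + 8. Taking d/dt of a(t), we find j(t) = -120·t^2 + 24·t - 18. Taking d/dt of j(t), we find s(t) = 24 - 240·t. We have snap s(t) = 24 - 240·t. Substituting t = 2: s(2) = -456.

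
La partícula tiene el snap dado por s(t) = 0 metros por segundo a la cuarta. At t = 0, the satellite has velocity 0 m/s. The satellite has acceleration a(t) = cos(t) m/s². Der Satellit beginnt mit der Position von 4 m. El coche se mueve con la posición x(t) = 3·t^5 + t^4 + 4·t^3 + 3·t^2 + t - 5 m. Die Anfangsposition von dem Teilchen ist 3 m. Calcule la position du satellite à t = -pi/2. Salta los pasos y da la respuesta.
La réponse est 5.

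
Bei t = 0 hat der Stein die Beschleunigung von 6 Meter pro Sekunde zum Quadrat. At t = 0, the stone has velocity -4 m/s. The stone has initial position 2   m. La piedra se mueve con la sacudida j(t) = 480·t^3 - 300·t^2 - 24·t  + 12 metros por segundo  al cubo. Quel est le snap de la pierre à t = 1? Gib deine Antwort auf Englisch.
To solve this, we need to take 1 derivative of our jerk equation j(t) = 480·t^3 - 300·t^2 - 24·t + 12. The derivative of jerk gives snap: s(t) = 1440·t^2 - 600·t - 24. Using s(t) = 1440·t^2 - 600·t - 24 and substituting t = 1, we find s = 816.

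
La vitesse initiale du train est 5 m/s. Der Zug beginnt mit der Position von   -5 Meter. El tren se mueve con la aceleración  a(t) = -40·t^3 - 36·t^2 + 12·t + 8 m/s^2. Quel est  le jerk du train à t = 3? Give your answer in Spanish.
Partiendo de la aceleración a(t) = -40·t^3 - 36·t^2 + 12·t + 8, tomamos 1 derivada. Tomando d/dt de a(t), encontramos j(t) = -120·t^2 - 72·t + 12. Usando j(t) = -120·t^2 - 72·t + 12 y sustituyendo t = 3, encontramos j = -1284.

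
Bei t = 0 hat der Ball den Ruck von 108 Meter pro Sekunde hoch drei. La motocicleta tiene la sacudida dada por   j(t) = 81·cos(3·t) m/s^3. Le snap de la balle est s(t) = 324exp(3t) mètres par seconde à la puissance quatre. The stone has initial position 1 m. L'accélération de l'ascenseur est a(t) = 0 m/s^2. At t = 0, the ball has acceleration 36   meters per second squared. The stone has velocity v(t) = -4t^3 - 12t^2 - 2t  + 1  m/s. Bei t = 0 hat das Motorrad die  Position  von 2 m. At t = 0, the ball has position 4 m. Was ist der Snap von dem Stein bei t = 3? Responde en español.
Partiendo de la velocidad v(t) = -4·t^3 - 12·t^2 - 2·t + 1, tomamos 3 derivadas. Derivando la velocidad, obtenemos la aceleración: a(t) = -12·t^2 - 24·t - 2. La derivada de la aceleración da la sacudida: j(t) = -24·t - 24. Derivando la sacudida, obtenemos el snap: s(t) = -24. Tenemos el snap s(t) = -24. Sustituyendo t = 3: s(3) = -24.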